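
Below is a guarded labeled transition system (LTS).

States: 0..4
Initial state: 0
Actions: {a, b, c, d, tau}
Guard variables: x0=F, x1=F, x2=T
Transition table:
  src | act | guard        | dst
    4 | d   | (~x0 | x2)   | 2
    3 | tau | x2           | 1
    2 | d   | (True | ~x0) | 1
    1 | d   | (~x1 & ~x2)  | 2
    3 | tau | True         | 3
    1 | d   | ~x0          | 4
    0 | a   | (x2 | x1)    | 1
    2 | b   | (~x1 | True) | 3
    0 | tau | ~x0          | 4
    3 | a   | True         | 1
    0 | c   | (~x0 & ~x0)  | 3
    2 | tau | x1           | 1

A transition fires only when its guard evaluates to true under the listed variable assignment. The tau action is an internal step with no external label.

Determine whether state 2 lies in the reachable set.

After dropping false guards: 10 live edges.
depth 0: {0}
depth 1: {1,3,4}  total {0,1,3,4}
depth 2: {2}  total {0,1,2,3,4}
Reachable = {0,1,2,3,4}
Path to 2: tau·d

Answer: REACHABLE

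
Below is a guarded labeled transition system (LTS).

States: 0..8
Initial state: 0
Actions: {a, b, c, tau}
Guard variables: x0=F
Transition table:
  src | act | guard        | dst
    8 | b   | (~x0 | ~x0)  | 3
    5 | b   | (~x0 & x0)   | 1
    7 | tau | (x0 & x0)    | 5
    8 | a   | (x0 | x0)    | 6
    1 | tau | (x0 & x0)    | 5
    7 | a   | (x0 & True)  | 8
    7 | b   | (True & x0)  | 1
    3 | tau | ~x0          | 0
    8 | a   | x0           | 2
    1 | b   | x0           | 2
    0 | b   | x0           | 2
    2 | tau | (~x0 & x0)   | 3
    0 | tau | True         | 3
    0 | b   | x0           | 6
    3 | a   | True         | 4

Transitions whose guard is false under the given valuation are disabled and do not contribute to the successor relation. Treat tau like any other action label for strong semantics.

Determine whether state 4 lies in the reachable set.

4 transition(s) survive guard evaluation.
depth 0: {0}
depth 1: {3}  now seen {0,3}
depth 2: {4}  now seen {0,3,4}
Reach set: {0,3,4}
Path to 4: tau·a

Answer: REACHABLE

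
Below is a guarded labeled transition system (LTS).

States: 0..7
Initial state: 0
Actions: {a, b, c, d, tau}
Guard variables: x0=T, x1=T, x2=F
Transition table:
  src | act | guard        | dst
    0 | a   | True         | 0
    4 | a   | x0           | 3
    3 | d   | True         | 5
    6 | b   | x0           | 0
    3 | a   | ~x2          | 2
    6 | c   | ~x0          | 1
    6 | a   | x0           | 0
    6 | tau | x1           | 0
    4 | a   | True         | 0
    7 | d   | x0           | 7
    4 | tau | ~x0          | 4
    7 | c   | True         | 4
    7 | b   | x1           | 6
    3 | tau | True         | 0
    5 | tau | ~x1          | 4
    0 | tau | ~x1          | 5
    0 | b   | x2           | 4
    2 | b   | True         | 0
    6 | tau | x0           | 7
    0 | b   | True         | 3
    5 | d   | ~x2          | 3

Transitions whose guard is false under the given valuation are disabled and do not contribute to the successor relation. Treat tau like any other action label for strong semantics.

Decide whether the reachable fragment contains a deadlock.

Reachable = {0,2,3,5}
  0: a→0  b→3  [2 exit(s)]
  2: b→0  [1 exit(s)]
  3: a→2  d→5  tau→0  [3 exit(s)]
  5: d→3  [1 exit(s)]

Answer: DEADLOCK-FREE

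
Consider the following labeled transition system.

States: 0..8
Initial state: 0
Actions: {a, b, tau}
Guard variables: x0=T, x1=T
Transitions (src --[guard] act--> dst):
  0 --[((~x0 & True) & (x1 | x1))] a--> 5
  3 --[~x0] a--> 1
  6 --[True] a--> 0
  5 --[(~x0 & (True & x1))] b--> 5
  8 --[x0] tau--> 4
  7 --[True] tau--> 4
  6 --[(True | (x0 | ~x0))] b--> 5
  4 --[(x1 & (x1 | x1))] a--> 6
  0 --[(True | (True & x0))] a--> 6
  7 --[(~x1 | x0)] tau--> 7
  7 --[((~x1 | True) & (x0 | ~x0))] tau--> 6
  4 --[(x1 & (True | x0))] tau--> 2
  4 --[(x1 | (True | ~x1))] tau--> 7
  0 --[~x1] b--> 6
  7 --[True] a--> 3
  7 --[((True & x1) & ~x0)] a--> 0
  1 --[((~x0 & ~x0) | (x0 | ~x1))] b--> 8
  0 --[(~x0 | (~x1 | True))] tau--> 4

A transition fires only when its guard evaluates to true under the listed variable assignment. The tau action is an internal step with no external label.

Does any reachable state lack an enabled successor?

Reach set: {0,2,3,4,5,6,7}
  0: a→6  tau→4  [deg 2]
  2: ∅  [STUCK]
  3: ∅  [STUCK]
  4: a→6  tau→2  tau→7  [deg 3]
  5: ∅  [STUCK]
  6: a→0  b→5  [deg 2]
  7: a→3  tau→4  tau→6  tau→7  [deg 4]
Path to 2: tau·tau

Answer: DEADLOCK at state 2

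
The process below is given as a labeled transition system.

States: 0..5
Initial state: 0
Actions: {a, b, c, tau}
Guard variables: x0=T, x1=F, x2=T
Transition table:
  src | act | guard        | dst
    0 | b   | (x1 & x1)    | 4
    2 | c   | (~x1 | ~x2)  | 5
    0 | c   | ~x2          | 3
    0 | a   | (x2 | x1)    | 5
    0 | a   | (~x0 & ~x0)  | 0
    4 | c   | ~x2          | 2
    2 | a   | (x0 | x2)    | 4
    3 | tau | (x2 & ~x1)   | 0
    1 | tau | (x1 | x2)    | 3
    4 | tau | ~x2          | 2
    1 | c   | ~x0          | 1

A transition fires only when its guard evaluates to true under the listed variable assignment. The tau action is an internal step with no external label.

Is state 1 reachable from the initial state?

Answer: UNREACHABLE

Analysis:
5 transition(s) survive guard evaluation.
Layer 0: {0}
Layer 1: {5}  total {0,5}
R = {0,5}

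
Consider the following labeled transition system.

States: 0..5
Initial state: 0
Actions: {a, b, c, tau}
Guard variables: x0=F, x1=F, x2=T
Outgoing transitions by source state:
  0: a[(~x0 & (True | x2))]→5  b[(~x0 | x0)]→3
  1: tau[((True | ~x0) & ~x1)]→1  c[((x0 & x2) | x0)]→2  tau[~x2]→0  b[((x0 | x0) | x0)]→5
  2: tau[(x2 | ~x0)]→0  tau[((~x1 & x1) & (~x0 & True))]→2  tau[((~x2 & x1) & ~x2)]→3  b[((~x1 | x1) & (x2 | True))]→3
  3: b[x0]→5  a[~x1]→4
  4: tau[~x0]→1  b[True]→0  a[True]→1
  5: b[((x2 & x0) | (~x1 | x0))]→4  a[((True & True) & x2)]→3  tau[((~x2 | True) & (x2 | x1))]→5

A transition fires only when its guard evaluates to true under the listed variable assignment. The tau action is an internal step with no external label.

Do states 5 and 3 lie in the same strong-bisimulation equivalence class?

Answer: NOT BISIMILAR

Trace:
Bisimulation quotient by refinement:
  round 0: {{0,1,2,3,4,5}}
  round 1: {{0},{1},{2},{3},{4,5}}
  round 2: {{0},{1},{2},{3},{4},{5}}
6 equivalence class(es) (converged in 3)
[5]={5}  [3]={3}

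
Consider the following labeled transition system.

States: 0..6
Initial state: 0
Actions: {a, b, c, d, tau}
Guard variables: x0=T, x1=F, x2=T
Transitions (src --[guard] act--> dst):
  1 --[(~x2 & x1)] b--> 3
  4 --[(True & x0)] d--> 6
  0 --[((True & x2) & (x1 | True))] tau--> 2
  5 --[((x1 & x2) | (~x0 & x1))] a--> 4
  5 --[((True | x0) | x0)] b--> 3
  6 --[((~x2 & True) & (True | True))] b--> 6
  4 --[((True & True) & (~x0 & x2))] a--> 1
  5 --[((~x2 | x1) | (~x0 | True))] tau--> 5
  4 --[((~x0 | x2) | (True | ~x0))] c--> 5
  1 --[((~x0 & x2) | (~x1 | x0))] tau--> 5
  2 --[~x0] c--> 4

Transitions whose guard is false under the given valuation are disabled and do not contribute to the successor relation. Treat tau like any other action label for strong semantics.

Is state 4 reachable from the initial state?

After dropping false guards: 6 live edges.
Layer 0: {0}
Layer 1: {2}  total {0,2}
R = {0,2}

Answer: UNREACHABLE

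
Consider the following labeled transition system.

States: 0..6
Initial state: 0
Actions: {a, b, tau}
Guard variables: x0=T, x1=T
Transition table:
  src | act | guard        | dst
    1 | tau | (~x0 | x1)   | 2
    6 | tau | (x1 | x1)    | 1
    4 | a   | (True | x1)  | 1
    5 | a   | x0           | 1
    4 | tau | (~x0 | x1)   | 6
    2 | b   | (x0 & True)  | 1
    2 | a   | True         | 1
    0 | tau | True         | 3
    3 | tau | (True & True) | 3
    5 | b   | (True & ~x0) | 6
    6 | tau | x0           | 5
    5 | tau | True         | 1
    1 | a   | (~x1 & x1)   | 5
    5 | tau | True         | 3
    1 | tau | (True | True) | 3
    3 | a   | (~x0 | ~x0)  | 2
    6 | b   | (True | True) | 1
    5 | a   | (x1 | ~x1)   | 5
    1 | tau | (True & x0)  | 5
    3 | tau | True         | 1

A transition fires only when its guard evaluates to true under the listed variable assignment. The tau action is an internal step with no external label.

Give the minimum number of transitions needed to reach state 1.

Answer: 2

Working:
Layered search for 1:
  depth 0: {0}
  depth 1: {3}
  depth 2: {1}
first hit 1 at d=2 via tau·tau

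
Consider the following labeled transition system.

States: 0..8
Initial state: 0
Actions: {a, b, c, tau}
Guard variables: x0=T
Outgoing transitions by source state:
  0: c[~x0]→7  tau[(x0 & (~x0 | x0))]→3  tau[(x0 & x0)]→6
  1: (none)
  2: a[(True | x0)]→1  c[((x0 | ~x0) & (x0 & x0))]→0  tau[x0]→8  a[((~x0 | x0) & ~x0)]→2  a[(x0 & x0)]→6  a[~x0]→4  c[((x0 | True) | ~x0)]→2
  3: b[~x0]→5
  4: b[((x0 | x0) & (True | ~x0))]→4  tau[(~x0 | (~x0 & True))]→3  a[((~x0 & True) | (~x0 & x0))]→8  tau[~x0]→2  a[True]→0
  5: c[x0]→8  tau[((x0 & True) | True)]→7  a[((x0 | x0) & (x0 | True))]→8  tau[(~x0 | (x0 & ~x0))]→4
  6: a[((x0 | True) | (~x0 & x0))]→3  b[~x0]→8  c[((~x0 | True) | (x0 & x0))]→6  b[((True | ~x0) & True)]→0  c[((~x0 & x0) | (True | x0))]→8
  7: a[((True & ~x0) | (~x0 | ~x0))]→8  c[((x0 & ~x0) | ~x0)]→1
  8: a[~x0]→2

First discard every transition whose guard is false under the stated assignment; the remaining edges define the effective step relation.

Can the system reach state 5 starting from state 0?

Answer: UNREACHABLE

Trace:
16 transition(s) survive guard evaluation.
Layer 0: {0}
Layer 1: {3,6}  cumulative {0,3,6}
Layer 2: {8}  cumulative {0,3,6,8}
Reachable = {0,3,6,8}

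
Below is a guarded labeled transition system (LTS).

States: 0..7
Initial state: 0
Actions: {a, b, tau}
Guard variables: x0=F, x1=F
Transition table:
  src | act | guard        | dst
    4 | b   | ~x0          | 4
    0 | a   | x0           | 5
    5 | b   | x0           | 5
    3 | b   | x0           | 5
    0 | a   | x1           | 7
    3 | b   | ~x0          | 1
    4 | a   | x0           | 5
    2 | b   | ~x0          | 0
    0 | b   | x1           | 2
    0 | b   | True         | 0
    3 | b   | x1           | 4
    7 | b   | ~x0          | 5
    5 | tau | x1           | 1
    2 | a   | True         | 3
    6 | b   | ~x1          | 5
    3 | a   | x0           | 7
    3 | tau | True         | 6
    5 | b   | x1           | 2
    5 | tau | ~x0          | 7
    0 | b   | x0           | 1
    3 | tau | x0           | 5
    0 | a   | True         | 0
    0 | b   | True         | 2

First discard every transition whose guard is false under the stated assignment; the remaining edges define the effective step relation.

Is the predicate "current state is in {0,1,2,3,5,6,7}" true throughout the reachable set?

Inv-set: {0,1,2,3,5,6,7}
Reachable = {0,1,2,3,5,6,7}
  0: safe
  1: safe
  2: safe
  3: safe
  5: safe
  6: safe
  7: safe

Answer: INVARIANT HOLDS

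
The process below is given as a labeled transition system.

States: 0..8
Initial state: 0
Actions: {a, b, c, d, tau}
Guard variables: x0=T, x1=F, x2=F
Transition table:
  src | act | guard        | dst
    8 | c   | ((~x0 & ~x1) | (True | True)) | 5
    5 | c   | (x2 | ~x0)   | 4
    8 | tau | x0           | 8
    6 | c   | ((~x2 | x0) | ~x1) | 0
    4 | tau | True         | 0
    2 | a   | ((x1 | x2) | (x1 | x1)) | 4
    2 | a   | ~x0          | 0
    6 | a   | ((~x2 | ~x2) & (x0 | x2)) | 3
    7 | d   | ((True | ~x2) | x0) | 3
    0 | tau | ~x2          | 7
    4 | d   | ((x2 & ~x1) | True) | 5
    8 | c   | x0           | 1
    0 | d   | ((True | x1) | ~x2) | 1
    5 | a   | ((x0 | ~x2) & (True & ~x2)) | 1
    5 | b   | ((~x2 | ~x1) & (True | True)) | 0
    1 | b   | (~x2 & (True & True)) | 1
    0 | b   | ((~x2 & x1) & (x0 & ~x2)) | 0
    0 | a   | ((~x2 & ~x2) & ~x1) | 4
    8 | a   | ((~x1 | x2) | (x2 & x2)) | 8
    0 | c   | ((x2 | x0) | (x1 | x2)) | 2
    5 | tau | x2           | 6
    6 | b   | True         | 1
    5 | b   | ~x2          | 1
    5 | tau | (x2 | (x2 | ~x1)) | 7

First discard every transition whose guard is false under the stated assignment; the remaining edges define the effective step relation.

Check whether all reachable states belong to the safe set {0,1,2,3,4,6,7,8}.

Allowed set {0,1,2,3,4,6,7,8}
Reach set: {0,1,2,3,4,5,7}
  0: ✓
  1: ✓
  2: ✓
  3: ✓
  4: ✓
  5: ✗ unsafe
  7: ✓
witness against invariant: a·d → 5

Answer: INVARIANT VIOLATED at state 5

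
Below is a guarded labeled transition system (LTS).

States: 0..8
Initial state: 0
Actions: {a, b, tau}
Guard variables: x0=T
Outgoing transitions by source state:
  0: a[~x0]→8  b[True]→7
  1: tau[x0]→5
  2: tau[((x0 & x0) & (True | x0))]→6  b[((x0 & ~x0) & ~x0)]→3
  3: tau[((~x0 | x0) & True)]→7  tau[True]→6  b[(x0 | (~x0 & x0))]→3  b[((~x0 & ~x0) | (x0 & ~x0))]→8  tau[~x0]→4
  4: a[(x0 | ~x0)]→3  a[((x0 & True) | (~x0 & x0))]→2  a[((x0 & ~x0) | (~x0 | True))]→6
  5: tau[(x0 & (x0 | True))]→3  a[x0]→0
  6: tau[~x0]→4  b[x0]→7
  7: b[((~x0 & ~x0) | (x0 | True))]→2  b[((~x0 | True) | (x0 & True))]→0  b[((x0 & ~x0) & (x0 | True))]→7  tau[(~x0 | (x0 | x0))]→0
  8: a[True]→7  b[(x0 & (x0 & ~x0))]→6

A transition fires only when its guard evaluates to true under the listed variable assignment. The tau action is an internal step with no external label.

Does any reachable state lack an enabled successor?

Answer: DEADLOCK-FREE

Working:
Reach set: {0,2,6,7}
  0: b→7  [deg 1]
  2: tau→6  [deg 1]
  6: b→7  [deg 1]
  7: b→0  b→2  tau→0  [deg 3]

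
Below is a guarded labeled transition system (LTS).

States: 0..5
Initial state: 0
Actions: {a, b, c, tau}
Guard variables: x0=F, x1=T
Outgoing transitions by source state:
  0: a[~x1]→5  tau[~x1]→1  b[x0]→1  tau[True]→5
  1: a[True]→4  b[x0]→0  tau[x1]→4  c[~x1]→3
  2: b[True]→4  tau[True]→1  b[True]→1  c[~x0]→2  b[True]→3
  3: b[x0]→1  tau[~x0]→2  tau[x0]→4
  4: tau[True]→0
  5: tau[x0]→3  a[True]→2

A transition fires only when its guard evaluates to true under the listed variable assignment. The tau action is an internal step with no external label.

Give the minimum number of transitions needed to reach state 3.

Answer: 3

Analysis:
Breadth-first toward 3:
  L0 = {0}
  L1 = {5}
  L2 = {2}
  L3 = {1,3,4}
3 enters at depth 3; path tau·a·b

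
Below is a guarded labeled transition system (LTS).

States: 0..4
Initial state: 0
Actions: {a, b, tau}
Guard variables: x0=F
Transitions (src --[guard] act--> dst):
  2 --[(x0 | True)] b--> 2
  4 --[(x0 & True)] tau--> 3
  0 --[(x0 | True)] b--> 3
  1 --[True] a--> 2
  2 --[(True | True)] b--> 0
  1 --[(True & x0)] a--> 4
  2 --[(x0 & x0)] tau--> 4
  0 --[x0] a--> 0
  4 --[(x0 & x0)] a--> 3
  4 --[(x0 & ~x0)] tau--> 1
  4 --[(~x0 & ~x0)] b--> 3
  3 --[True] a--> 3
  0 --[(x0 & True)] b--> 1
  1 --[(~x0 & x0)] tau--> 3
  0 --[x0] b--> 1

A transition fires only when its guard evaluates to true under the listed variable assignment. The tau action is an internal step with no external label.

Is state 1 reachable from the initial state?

Answer: UNREACHABLE

Analysis:
After dropping false guards: 6 live edges.
L0 = {0}
L1 = {3}  cumulative {0,3}
Reach set: {0,3}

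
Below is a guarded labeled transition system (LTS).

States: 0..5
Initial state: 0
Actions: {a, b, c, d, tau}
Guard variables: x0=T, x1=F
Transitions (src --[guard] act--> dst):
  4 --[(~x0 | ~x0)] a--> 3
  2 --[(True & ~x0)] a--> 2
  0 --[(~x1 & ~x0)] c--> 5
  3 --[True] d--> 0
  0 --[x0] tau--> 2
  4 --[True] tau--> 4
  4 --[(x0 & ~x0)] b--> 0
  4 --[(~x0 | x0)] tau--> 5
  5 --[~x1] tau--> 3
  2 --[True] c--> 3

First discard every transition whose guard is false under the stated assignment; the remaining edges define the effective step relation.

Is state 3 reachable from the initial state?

Answer: REACHABLE

Analysis:
Guard filter leaves 6 enabled edge(s).
Layer 0: {0}
Layer 1: {2}  total {0,2}
Layer 2: {3}  total {0,2,3}
R = {0,2,3}
trace reaching 3: tau·c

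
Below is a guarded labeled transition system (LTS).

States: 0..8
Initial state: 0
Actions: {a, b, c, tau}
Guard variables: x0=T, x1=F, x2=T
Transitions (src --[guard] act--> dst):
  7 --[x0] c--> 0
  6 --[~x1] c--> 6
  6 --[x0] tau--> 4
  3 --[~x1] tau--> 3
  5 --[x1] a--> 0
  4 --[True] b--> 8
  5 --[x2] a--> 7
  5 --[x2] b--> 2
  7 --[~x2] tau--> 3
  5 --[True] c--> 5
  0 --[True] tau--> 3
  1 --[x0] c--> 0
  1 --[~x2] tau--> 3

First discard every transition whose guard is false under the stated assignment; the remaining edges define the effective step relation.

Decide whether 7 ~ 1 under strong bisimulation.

Answer: BISIMILAR

Analysis:
Bisimulation quotient by refinement:
  π0 = {{0,1,2,3,4,5,6,7,8}}
  π1 = {{0,3},{1,7},{2,8},{4},{5},{6}}
Fixed point at round 2; 6 class(es).
[7]={1,7}  [1]={1,7}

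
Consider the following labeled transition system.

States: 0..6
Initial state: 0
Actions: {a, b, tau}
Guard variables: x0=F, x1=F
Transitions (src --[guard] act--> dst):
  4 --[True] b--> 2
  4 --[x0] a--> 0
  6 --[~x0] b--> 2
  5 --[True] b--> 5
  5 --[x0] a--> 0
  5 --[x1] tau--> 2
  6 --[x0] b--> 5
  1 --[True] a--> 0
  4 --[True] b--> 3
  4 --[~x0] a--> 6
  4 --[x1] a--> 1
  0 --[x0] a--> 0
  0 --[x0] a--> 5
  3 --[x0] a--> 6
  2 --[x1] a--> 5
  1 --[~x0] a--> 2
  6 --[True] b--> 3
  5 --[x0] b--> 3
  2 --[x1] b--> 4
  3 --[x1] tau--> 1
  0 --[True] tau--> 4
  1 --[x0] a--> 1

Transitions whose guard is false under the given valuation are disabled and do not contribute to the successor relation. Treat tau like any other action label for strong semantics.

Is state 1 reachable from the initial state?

Guard filter leaves 9 enabled edge(s).
L0 = {0}
L1 = {4}  cumulative {0,4}
L2 = {2,3,6}  cumulative {0,2,3,4,6}
Reachable = {0,2,3,4,6}

Answer: UNREACHABLE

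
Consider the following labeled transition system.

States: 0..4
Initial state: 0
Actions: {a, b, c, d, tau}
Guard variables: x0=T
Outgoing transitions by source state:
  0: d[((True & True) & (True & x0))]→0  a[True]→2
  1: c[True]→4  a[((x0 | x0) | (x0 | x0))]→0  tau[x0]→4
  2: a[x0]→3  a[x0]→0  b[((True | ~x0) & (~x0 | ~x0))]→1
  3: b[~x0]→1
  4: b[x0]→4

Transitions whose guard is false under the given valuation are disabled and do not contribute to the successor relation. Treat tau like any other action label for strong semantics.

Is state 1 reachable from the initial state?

Guard filter leaves 8 enabled edge(s).
depth 0: {0}
depth 1: {2}  total {0,2}
depth 2: {3}  total {0,2,3}
Reachable = {0,2,3}

Answer: UNREACHABLE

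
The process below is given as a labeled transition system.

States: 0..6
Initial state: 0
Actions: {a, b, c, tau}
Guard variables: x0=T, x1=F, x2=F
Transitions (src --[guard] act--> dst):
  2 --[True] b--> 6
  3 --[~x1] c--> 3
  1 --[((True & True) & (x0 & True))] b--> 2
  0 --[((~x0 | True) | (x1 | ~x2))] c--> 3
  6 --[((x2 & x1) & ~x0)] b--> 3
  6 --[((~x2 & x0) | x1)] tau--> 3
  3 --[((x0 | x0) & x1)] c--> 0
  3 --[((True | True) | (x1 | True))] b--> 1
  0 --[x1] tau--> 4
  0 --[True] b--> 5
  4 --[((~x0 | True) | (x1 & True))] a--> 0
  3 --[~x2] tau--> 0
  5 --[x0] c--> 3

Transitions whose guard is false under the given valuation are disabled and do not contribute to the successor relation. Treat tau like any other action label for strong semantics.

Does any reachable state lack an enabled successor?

Answer: DEADLOCK-FREE

Trace:
Reachable = {0,1,2,3,5,6}
  0: b→5  c→3  [2 out]
  1: b→2  [1 out]
  2: b→6  [1 out]
  3: b→1  c→3  tau→0  [3 out]
  5: c→3  [1 out]
  6: tau→3  [1 out]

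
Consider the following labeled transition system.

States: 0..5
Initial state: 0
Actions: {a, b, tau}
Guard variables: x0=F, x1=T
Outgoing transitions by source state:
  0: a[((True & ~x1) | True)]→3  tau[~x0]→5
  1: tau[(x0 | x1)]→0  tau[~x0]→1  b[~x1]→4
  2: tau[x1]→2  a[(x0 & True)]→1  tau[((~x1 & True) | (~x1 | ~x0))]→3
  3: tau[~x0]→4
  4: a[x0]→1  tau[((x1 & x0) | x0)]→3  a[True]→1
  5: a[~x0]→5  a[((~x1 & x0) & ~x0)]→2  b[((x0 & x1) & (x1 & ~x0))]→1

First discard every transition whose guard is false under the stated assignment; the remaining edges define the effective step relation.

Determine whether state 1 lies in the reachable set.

9 transition(s) survive guard evaluation.
depth 0: {0}
depth 1: {3,5}  now seen {0,3,5}
depth 2: {4}  now seen {0,3,4,5}
depth 3: {1}  now seen {0,1,3,4,5}
Reach set: {0,1,3,4,5}
trace reaching 1: a·tau·a

Answer: REACHABLE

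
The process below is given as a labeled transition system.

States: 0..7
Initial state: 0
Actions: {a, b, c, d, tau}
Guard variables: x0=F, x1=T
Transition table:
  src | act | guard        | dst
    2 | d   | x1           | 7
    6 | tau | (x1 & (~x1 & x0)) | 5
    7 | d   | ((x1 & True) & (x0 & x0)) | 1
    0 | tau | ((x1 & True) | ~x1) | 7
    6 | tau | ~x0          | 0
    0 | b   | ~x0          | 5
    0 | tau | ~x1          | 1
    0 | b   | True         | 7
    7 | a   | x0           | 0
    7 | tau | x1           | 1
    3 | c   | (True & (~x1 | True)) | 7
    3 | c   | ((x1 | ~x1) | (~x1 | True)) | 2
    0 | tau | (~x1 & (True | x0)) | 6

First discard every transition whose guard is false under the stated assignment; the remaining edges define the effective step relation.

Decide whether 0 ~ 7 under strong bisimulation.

Compute ~ classes (split until stable):
  P[0] = {{0,1,2,3,4,5,6,7}}
  P[1] = {{0},{1,4,5},{2},{3},{6,7}}
  P[2] = {{0},{1,4,5},{2},{3},{6},{7}}
stable after 3 split(s): 6 block(s)
class of 0: {0}; class of 7: {7}

Answer: NOT BISIMILAR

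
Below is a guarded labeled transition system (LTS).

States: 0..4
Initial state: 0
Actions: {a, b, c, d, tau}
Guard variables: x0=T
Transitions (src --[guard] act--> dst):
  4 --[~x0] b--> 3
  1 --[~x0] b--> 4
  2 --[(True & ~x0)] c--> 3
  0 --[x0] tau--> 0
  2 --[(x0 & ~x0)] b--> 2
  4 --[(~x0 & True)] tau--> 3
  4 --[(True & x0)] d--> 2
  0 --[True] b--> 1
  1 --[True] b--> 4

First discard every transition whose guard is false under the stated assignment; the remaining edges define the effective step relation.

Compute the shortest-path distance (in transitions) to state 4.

Layered search for 4:
  depth 0: {0}
  depth 1: {1}
  depth 2: {4}
depth(4)=2, e.g. b·b

Answer: 2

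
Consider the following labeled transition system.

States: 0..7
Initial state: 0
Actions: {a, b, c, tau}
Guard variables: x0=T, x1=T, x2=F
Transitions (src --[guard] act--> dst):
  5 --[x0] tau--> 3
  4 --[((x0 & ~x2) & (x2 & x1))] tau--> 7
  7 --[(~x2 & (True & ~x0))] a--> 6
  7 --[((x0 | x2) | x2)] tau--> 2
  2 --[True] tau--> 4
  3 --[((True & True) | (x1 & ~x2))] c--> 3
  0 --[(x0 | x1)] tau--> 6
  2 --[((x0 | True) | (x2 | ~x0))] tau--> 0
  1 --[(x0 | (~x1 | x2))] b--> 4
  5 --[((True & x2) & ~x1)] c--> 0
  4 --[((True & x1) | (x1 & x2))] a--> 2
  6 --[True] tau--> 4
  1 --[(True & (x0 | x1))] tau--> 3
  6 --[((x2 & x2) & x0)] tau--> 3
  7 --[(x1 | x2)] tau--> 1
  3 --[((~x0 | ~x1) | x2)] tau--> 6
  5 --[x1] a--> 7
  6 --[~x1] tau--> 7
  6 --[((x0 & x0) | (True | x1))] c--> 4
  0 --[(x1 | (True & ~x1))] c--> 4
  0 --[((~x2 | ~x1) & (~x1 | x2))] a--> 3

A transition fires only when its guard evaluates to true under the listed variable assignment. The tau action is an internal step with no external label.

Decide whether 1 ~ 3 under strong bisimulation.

Answer: NOT BISIMILAR

Analysis:
Compute ~ classes (split until stable):
  round 0: {{0,1,2,3,4,5,6,7}}
  round 1: {{0,6},{1},{2,7},{3},{4},{5}}
  round 2: {{0},{1},{2},{3},{4},{5},{6},{7}}
8 equivalence class(es) (converged in 3)
1∈{1}, 3∈{3}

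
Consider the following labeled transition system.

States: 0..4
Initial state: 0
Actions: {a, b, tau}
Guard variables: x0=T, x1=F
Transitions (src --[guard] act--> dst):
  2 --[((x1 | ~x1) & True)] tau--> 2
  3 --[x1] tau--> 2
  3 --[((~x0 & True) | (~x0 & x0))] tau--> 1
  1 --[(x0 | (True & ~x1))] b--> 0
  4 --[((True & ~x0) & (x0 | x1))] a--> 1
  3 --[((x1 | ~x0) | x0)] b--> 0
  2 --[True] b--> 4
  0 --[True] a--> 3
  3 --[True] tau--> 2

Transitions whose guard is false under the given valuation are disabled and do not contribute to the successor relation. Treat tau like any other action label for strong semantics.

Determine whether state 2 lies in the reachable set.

Answer: REACHABLE

Working:
Guard filter leaves 6 enabled edge(s).
L0 = {0}
L1 = {3}  cumulative {0,3}
L2 = {2}  cumulative {0,2,3}
L3 = {4}  cumulative {0,2,3,4}
Reach set: {0,2,3,4}
Path to 2: a·tau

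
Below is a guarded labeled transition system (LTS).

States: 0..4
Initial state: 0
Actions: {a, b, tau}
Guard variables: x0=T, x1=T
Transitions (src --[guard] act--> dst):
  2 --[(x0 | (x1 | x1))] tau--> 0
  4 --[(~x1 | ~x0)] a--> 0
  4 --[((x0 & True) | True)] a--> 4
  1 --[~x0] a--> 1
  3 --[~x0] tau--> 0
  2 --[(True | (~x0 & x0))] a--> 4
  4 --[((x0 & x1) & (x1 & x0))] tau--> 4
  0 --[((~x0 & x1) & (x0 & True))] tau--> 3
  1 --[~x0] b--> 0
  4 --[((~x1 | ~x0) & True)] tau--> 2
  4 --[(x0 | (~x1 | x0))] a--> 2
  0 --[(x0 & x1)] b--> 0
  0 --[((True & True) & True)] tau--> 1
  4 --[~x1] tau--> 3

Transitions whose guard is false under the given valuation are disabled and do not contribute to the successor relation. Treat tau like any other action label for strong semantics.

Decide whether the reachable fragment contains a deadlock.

Answer: DEADLOCK at state 1

Trace:
Reach set: {0,1}
  0: b→0  tau→1  [deg 2]
  1: ∅  [STUCK]
Path to 1: tau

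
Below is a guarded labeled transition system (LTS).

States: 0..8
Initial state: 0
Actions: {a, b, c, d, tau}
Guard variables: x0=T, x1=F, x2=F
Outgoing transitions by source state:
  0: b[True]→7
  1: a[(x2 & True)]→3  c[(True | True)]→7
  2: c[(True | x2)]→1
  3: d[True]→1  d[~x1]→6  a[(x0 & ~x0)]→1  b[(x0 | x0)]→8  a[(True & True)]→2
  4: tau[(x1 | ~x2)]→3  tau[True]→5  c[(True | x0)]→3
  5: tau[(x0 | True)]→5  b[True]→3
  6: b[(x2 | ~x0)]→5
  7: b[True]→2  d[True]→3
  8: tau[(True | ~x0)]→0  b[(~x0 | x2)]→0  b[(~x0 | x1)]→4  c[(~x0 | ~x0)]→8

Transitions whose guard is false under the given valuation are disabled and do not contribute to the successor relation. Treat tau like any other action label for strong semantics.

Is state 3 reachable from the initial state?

Guard filter leaves 15 enabled edge(s).
depth 0: {0}
depth 1: {7}  total {0,7}
depth 2: {2,3}  total {0,2,3,7}
depth 3: {1,6,8}  total {0,1,2,3,6,7,8}
Reach set: {0,1,2,3,6,7,8}
witness 3: b·d

Answer: REACHABLE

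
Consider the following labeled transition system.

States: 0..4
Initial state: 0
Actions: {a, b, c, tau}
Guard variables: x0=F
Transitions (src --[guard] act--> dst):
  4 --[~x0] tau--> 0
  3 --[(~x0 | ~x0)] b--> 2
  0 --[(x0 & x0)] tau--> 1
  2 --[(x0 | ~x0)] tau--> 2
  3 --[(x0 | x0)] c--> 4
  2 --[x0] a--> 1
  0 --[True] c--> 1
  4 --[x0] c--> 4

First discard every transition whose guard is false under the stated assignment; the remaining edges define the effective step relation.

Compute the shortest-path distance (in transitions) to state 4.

Breadth-first toward 4:
  depth 0: {0}
  depth 1: {1}
4 never appears.

Answer: UNREACHABLE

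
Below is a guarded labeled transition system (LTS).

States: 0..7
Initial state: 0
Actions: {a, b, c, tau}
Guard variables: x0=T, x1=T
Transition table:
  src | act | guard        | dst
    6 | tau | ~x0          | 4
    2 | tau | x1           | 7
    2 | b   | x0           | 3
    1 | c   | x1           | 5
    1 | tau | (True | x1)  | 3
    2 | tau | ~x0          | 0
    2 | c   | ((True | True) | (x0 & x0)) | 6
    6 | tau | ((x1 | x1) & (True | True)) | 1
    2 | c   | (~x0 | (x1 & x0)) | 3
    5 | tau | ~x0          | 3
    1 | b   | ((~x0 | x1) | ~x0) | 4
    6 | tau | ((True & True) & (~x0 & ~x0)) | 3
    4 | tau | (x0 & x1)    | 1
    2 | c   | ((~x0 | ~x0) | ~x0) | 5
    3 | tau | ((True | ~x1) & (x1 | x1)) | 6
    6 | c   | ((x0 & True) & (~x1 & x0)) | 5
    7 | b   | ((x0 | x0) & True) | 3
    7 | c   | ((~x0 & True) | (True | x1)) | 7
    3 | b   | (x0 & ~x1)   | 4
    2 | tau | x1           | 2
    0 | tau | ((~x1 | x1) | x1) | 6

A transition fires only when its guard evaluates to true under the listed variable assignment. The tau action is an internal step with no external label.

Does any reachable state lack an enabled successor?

Answer: DEADLOCK at state 5

Analysis:
Reachable = {0,1,3,4,5,6}
  0: tau→6  [1 exit(s)]
  1: b→4  c→5  tau→3  [3 exit(s)]
  3: tau→6  [1 exit(s)]
  4: tau→1  [1 exit(s)]
  5: ∅  [STUCK]
  6: tau→1  [1 exit(s)]
witness 5: tau·tau·c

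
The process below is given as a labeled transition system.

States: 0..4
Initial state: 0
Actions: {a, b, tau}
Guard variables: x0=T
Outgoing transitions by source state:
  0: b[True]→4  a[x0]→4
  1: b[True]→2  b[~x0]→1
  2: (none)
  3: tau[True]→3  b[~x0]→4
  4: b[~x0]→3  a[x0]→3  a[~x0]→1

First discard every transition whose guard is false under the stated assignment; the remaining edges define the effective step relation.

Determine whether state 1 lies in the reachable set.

Guard filter leaves 5 enabled edge(s).
depth 0: {0}
depth 1: {4}  total {0,4}
depth 2: {3}  total {0,3,4}
Reach set: {0,3,4}

Answer: UNREACHABLE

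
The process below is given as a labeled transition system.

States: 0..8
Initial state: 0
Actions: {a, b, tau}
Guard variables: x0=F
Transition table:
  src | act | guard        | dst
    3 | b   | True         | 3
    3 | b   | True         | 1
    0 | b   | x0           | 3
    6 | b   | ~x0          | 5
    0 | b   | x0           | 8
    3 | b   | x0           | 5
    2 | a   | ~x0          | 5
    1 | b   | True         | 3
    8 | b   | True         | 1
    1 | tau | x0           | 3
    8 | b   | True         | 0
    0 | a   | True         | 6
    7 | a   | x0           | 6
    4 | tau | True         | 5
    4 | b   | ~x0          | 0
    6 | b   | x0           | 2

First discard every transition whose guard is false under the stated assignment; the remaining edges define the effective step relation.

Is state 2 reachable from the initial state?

After dropping false guards: 10 live edges.
L0 = {0}
L1 = {6}  now seen {0,6}
L2 = {5}  now seen {0,5,6}
Reachable = {0,5,6}

Answer: UNREACHABLE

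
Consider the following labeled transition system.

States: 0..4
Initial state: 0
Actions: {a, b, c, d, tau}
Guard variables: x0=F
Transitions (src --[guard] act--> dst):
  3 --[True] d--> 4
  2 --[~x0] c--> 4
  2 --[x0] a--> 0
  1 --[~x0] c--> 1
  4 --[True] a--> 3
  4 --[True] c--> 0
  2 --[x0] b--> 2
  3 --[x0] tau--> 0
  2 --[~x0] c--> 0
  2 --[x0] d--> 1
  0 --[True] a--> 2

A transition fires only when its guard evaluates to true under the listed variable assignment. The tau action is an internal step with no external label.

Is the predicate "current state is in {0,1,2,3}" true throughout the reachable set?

Allowed set {0,1,2,3}
R = {0,2,3,4}
  0: safe
  2: safe
  3: safe
  4: ✗ unsafe
reach 4 via a·c — violates

Answer: INVARIANT VIOLATED at state 4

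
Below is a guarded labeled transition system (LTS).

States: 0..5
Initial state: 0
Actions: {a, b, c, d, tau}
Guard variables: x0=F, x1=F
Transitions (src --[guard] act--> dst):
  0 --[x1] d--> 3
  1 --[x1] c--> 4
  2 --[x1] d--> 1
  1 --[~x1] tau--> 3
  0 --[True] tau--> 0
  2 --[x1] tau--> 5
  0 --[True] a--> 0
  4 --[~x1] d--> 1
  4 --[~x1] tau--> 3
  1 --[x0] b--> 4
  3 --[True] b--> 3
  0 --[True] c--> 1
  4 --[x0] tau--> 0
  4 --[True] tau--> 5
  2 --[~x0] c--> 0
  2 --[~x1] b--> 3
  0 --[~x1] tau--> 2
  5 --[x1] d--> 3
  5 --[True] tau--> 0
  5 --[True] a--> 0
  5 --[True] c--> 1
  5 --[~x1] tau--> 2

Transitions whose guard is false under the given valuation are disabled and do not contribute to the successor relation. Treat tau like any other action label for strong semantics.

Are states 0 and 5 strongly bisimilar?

Bisimulation quotient by refinement:
  round 0: {{0,1,2,3,4,5}}
  round 1: {{0,5},{1},{2},{3},{4}}
5 equivalence class(es) (converged in 2)
0∈{0,5}, 5∈{0,5}

Answer: BISIMILAR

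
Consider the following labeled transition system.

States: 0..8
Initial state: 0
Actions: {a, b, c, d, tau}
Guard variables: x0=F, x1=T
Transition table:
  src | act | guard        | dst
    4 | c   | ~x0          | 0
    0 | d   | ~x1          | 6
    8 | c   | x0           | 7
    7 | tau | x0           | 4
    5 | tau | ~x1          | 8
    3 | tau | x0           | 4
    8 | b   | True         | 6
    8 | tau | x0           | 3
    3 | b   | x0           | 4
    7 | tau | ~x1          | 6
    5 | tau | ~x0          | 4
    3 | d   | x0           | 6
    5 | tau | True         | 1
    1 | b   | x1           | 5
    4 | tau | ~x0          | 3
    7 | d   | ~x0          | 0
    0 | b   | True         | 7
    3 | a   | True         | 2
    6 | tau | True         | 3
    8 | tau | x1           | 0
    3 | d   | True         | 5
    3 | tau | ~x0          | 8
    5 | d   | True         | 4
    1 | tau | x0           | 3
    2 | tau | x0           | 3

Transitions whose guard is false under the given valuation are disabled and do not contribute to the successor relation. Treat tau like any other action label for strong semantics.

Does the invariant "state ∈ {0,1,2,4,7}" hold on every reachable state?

Allowed set {0,1,2,4,7}
R = {0,7}
  0: safe
  7: safe

Answer: INVARIANT HOLDS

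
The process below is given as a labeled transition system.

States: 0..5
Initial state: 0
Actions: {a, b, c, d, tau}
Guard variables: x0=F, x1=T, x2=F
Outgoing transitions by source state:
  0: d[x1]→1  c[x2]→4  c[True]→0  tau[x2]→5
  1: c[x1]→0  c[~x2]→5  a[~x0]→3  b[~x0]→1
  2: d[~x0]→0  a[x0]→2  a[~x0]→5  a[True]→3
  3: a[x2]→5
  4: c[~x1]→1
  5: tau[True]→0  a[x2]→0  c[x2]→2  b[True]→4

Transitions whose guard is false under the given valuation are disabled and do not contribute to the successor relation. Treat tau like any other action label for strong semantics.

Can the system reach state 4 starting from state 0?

Guard filter leaves 11 enabled edge(s).
L0 = {0}
L1 = {1}  cumulative {0,1}
L2 = {3,5}  cumulative {0,1,3,5}
L3 = {4}  cumulative {0,1,3,4,5}
R = {0,1,3,4,5}
witness 4: d·c·b

Answer: REACHABLE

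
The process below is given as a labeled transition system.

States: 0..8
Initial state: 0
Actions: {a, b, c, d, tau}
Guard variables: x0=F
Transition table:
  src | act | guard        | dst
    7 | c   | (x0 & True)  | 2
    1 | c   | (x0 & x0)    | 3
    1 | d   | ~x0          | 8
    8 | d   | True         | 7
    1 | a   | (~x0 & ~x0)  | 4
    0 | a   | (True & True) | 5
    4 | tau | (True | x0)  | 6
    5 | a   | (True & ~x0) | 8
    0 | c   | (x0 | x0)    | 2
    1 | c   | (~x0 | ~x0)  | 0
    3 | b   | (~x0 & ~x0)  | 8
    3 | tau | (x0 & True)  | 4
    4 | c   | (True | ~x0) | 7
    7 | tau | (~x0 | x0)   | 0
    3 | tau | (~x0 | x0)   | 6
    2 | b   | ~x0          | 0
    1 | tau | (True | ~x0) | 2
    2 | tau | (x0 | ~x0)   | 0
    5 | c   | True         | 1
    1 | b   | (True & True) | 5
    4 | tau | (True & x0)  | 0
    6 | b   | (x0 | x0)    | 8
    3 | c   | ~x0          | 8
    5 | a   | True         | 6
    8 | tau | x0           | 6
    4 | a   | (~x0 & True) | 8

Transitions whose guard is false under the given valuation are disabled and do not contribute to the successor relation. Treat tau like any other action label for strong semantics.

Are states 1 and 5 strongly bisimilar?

Bisimulation quotient by refinement:
  P[0] = {{0,1,2,3,4,5,6,7,8}}
  P[1] = {{0},{1},{2},{3},{4},{5},{6},{7},{8}}
stable after 2 split(s): 9 block(s)
[1]={1}  [5]={5}

Answer: NOT BISIMILAR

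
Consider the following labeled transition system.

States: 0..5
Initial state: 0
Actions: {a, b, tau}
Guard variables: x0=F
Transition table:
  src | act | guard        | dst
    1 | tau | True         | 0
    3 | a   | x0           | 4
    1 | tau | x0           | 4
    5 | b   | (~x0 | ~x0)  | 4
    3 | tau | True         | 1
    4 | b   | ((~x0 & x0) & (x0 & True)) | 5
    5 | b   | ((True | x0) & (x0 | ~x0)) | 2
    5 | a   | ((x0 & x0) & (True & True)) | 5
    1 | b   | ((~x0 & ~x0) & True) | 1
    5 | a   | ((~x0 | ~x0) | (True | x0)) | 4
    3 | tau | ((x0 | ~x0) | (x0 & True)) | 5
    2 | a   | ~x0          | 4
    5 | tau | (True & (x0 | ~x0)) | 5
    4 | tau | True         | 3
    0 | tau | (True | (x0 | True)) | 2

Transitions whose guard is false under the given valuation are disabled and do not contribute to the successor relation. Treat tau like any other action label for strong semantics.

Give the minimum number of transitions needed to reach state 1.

Answer: 4

Trace:
BFS to 1:
  depth 0: {0}
  depth 1: {2}
  depth 2: {4}
  depth 3: {3}
  depth 4: {1,5}
1 enters at depth 4; path tau·a·tau·tau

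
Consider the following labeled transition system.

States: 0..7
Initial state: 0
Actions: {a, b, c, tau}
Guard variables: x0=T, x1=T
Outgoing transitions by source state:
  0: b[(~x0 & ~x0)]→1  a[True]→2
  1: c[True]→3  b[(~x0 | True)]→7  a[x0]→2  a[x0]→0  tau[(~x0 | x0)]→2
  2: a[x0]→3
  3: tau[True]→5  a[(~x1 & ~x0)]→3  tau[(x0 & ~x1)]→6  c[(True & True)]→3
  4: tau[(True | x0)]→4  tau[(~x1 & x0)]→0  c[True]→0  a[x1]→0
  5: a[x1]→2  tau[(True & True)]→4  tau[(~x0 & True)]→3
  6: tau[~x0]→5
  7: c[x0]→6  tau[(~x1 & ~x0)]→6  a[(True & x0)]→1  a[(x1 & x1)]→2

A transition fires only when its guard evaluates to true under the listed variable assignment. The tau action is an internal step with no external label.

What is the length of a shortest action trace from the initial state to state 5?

Breadth-first toward 5:
  Layer 0: {0}
  Layer 1: {2}
  Layer 2: {3}
  Layer 3: {5}
first hit 5 at d=3 via a·a·tau

Answer: 3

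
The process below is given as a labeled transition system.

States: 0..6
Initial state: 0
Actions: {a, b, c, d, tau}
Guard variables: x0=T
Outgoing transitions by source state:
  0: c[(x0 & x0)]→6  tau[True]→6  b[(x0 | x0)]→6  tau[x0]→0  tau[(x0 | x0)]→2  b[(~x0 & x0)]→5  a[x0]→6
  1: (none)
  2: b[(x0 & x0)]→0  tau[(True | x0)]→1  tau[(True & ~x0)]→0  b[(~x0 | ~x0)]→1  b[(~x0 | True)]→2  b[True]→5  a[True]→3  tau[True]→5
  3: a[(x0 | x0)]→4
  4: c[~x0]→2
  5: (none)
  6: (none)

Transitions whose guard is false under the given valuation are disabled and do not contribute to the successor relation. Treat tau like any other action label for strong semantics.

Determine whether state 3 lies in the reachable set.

Answer: REACHABLE

Analysis:
After dropping false guards: 13 live edges.
Layer 0: {0}
Layer 1: {2,6}  total {0,2,6}
Layer 2: {1,3,5}  total {0,1,2,3,5,6}
Layer 3: {4}  total {0,1,2,3,4,5,6}
Reachable = {0,1,2,3,4,5,6}
trace reaching 3: tau·a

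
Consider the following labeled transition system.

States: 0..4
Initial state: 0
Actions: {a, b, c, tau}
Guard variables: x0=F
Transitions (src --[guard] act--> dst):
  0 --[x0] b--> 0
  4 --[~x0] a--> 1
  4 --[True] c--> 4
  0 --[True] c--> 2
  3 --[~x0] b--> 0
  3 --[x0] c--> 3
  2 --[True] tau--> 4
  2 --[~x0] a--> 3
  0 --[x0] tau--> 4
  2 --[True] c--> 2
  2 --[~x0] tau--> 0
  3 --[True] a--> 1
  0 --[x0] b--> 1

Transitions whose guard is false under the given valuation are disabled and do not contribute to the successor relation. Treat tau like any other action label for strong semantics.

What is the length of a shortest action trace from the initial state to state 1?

Answer: 3

Trace:
Layered search for 1:
  Layer 0: {0}
  Layer 1: {2}
  Layer 2: {3,4}
  Layer 3: {1}
first hit 1 at d=3 via c·a·a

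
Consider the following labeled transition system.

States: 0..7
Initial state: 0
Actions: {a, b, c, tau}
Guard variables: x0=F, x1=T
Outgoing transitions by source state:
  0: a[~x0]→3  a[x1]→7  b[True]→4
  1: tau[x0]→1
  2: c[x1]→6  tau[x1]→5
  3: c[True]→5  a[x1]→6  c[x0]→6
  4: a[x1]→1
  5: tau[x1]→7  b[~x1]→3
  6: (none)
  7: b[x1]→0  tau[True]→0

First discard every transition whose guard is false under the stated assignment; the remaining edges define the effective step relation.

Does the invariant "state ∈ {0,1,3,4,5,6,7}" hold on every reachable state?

Inv-set: {0,1,3,4,5,6,7}
Reach set: {0,1,3,4,5,6,7}
  0: ok
  1: ok
  3: ok
  4: ok
  5: ok
  6: ok
  7: ok

Answer: INVARIANT HOLDS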